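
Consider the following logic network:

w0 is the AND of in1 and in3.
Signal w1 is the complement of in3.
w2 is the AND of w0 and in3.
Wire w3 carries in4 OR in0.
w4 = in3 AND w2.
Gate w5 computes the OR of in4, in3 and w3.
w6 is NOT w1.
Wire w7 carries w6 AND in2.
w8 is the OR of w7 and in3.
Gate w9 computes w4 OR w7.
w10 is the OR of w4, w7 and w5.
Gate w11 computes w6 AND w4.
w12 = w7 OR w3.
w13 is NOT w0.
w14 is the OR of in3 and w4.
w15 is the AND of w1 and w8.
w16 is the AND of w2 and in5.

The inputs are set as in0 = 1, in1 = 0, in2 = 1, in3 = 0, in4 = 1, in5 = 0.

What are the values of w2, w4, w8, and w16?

w2 = 0, w4 = 0, w8 = 0, w16 = 0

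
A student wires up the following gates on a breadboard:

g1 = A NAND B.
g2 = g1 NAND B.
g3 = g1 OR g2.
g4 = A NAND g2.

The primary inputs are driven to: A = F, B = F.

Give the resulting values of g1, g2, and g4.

g1 = A NAND B = F NAND F = T
g2 = g1 NAND B = T NAND F = T
g4 = A NAND g2 = F NAND T = T

g1 = T; g2 = T; g4 = T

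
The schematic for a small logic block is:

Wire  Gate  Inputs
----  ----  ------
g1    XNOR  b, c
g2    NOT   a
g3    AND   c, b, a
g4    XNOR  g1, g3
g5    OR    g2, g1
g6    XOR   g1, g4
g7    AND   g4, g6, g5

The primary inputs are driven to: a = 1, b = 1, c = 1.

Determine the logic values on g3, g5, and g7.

g3 = 1; g5 = 1; g7 = 0

g1 = b XNOR c = 1 XNOR 1 = 1
g2 = NOT a = NOT 1 = 0
g3 = c AND b AND a = 1 AND 1 AND 1 = 1
g4 = g1 XNOR g3 = 1 XNOR 1 = 1
g5 = g2 OR g1 = 0 OR 1 = 1
g6 = g1 XOR g4 = 1 XOR 1 = 0
g7 = g4 AND g6 AND g5 = 1 AND 0 AND 1 = 0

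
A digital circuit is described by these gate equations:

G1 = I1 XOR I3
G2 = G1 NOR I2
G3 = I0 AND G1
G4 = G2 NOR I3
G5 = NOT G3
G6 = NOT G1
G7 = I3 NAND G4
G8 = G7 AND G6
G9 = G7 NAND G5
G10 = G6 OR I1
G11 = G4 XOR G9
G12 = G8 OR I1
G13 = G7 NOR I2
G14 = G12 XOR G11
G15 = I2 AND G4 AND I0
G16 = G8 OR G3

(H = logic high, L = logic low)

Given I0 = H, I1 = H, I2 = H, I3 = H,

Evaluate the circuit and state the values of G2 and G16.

G1 = I1 XOR I3 = H XOR H = L
G2 = G1 NOR I2 = L NOR H = L
G3 = I0 AND G1 = H AND L = L
G4 = G2 NOR I3 = L NOR H = L
G6 = NOT G1 = NOT L = H
G7 = I3 NAND G4 = H NAND L = H
G8 = G7 AND G6 = H AND H = H
G16 = G8 OR G3 = H OR L = H

G2 = L; G16 = H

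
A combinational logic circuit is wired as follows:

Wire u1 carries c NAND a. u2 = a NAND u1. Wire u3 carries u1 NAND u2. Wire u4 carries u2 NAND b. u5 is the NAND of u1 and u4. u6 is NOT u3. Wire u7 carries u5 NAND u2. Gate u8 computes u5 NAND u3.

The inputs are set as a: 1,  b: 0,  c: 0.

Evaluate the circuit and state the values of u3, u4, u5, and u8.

u1 = c NAND a = 0 NAND 1 = 1
u2 = a NAND u1 = 1 NAND 1 = 0
u3 = u1 NAND u2 = 1 NAND 0 = 1
u4 = u2 NAND b = 0 NAND 0 = 1
u5 = u1 NAND u4 = 1 NAND 1 = 0
u8 = u5 NAND u3 = 0 NAND 1 = 1

u3 = 1, u4 = 1, u5 = 0, u8 = 1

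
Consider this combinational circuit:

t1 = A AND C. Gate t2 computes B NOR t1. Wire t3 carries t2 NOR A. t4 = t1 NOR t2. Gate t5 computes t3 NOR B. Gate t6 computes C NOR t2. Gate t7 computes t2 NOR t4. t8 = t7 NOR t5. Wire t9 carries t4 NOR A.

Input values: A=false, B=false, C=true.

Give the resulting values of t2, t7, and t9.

t2 = true, t7 = false, t9 = true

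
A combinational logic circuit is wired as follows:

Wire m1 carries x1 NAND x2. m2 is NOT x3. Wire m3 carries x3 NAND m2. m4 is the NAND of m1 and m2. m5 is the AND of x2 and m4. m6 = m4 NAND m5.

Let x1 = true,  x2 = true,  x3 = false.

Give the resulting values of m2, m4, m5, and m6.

m2 = true, m4 = true, m5 = true, m6 = false

m1 = x1 NAND x2 = true NAND true = false
m2 = NOT x3 = NOT false = true
m4 = m1 NAND m2 = false NAND true = true
m5 = x2 AND m4 = true AND true = true
m6 = m4 NAND m5 = true NAND true = false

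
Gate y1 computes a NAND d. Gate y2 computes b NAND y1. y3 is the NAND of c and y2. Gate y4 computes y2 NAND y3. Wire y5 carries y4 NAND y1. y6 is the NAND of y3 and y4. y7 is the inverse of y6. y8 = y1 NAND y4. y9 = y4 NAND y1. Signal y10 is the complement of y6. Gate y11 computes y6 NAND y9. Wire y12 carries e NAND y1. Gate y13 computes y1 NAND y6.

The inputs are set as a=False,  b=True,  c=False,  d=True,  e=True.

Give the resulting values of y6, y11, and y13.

y1 = a NAND d = False NAND True = True
y2 = b NAND y1 = True NAND True = False
y3 = c NAND y2 = False NAND False = True
y4 = y2 NAND y3 = False NAND True = True
y6 = y3 NAND y4 = True NAND True = False
y9 = y4 NAND y1 = True NAND True = False
y11 = y6 NAND y9 = False NAND False = True
y13 = y1 NAND y6 = True NAND False = True

y6 = False  y11 = True  y13 = True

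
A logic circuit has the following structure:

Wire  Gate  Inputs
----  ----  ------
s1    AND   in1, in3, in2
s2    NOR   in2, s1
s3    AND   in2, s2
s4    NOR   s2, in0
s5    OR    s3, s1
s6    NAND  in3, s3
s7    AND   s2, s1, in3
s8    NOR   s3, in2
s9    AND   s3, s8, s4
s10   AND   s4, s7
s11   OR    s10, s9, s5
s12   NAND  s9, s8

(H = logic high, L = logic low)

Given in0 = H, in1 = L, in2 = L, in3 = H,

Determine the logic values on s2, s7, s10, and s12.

s1 = in1 AND in3 AND in2 = L AND H AND L = L
s2 = in2 NOR s1 = L NOR L = H
s3 = in2 AND s2 = L AND H = L
s4 = s2 NOR in0 = H NOR H = L
s7 = s2 AND s1 AND in3 = H AND L AND H = L
s8 = s3 NOR in2 = L NOR L = H
s9 = s3 AND s8 AND s4 = L AND H AND L = L
s10 = s4 AND s7 = L AND L = L
s12 = s9 NAND s8 = L NAND H = H

s2 = H  s7 = L  s10 = L  s12 = H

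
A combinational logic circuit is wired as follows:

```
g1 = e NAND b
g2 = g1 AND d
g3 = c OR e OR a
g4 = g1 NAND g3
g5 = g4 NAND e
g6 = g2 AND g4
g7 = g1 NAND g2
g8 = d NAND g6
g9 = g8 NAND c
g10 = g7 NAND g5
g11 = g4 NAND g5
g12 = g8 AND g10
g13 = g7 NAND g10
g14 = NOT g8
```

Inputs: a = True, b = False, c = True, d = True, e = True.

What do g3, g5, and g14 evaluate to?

g3 = True  g5 = True  g14 = False

g1 = e NAND b = True NAND False = True
g2 = g1 AND d = True AND True = True
g3 = c OR e OR a = True OR True OR True = True
g4 = g1 NAND g3 = True NAND True = False
g5 = g4 NAND e = False NAND True = True
g6 = g2 AND g4 = True AND False = False
g8 = d NAND g6 = True NAND False = True
g14 = NOT g8 = NOT True = False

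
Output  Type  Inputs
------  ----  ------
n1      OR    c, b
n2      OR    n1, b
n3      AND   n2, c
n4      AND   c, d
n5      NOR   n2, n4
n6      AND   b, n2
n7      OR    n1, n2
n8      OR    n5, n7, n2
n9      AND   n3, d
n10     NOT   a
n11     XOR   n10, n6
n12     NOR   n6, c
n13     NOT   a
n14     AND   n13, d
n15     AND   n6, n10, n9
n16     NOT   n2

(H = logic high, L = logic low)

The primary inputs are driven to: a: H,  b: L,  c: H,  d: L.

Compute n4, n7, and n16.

n4 = L; n7 = H; n16 = L

n1 = c OR b = H OR L = H
n2 = n1 OR b = H OR L = H
n4 = c AND d = H AND L = L
n7 = n1 OR n2 = H OR H = H
n16 = NOT n2 = NOT H = L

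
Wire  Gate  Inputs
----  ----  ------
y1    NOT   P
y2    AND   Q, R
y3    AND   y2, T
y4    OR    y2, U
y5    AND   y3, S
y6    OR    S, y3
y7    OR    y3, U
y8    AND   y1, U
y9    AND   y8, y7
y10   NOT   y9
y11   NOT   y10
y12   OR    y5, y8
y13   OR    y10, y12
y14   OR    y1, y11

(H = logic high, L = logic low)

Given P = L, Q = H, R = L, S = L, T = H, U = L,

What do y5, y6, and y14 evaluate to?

y5 = L, y6 = L, y14 = H

y1 = NOT P = NOT L = H
y2 = Q AND R = H AND L = L
y3 = y2 AND T = L AND H = L
y5 = y3 AND S = L AND L = L
y6 = S OR y3 = L OR L = L
y7 = y3 OR U = L OR L = L
y8 = y1 AND U = H AND L = L
y9 = y8 AND y7 = L AND L = L
y10 = NOT y9 = NOT L = H
y11 = NOT y10 = NOT H = L
y14 = y1 OR y11 = H OR L = H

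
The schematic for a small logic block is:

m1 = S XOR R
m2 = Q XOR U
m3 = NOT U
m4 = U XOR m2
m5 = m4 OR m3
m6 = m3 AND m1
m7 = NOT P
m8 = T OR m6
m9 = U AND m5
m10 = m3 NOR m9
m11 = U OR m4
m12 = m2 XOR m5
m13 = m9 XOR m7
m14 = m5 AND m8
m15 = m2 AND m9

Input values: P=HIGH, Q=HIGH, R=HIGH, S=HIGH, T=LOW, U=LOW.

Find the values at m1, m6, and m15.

m1 = LOW, m6 = LOW, m15 = LOW

m1 = S XOR R = HIGH XOR HIGH = LOW
m2 = Q XOR U = HIGH XOR LOW = HIGH
m3 = NOT U = NOT LOW = HIGH
m4 = U XOR m2 = LOW XOR HIGH = HIGH
m5 = m4 OR m3 = HIGH OR HIGH = HIGH
m6 = m3 AND m1 = HIGH AND LOW = LOW
m9 = U AND m5 = LOW AND HIGH = LOW
m15 = m2 AND m9 = HIGH AND LOW = LOW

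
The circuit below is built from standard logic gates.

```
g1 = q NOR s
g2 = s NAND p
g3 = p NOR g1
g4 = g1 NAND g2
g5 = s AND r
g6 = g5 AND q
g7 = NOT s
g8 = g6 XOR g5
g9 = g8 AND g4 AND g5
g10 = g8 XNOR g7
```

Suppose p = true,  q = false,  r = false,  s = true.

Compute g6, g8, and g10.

g6 = false; g8 = false; g10 = true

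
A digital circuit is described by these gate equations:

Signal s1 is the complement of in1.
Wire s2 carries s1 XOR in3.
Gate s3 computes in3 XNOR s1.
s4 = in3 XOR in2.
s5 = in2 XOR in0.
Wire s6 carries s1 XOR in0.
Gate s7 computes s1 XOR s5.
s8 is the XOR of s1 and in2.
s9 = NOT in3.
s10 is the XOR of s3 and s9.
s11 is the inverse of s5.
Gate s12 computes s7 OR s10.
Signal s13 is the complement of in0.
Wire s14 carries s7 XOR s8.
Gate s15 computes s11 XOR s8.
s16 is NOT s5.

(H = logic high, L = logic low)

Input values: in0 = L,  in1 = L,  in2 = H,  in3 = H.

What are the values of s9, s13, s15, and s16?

s9 = L  s13 = H  s15 = L  s16 = L

s1 = NOT in1 = NOT L = H
s5 = in2 XOR in0 = H XOR L = H
s8 = s1 XOR in2 = H XOR H = L
s9 = NOT in3 = NOT H = L
s11 = NOT s5 = NOT H = L
s13 = NOT in0 = NOT L = H
s15 = s11 XOR s8 = L XOR L = L
s16 = NOT s5 = NOT H = L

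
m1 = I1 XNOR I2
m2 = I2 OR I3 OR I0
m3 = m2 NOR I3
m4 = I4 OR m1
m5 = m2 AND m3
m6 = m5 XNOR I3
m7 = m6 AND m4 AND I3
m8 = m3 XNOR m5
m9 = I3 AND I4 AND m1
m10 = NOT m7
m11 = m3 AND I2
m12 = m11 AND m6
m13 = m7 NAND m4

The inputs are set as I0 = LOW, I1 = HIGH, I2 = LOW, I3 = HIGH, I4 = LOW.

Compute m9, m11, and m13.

m1 = I1 XNOR I2 = HIGH XNOR LOW = LOW
m2 = I2 OR I3 OR I0 = LOW OR HIGH OR LOW = HIGH
m3 = m2 NOR I3 = HIGH NOR HIGH = LOW
m4 = I4 OR m1 = LOW OR LOW = LOW
m5 = m2 AND m3 = HIGH AND LOW = LOW
m6 = m5 XNOR I3 = LOW XNOR HIGH = LOW
m7 = m6 AND m4 AND I3 = LOW AND LOW AND HIGH = LOW
m9 = I3 AND I4 AND m1 = HIGH AND LOW AND LOW = LOW
m11 = m3 AND I2 = LOW AND LOW = LOW
m13 = m7 NAND m4 = LOW NAND LOW = HIGH

m9 = LOW  m11 = LOW  m13 = HIGH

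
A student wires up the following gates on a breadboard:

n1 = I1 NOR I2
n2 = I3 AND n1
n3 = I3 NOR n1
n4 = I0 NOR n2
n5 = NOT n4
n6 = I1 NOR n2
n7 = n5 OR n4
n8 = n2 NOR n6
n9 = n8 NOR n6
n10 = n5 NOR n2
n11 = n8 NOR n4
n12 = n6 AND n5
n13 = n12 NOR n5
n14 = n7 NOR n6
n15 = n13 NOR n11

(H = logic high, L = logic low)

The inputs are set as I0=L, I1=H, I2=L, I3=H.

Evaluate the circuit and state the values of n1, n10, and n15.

n1 = L; n10 = H; n15 = L

n1 = I1 NOR I2 = H NOR L = L
n2 = I3 AND n1 = H AND L = L
n4 = I0 NOR n2 = L NOR L = H
n5 = NOT n4 = NOT H = L
n6 = I1 NOR n2 = H NOR L = L
n8 = n2 NOR n6 = L NOR L = H
n10 = n5 NOR n2 = L NOR L = H
n11 = n8 NOR n4 = H NOR H = L
n12 = n6 AND n5 = L AND L = L
n13 = n12 NOR n5 = L NOR L = H
n15 = n13 NOR n11 = H NOR L = L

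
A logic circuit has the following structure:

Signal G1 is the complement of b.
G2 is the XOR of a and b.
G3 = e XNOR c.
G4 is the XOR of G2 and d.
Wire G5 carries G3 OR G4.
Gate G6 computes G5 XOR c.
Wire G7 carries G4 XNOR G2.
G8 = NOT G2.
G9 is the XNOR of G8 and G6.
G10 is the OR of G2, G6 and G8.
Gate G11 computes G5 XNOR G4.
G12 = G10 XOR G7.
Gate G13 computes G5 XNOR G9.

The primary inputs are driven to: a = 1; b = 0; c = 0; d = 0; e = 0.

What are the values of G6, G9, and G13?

G6 = 1, G9 = 0, G13 = 0

G2 = a XOR b = 1 XOR 0 = 1
G3 = e XNOR c = 0 XNOR 0 = 1
G4 = G2 XOR d = 1 XOR 0 = 1
G5 = G3 OR G4 = 1 OR 1 = 1
G6 = G5 XOR c = 1 XOR 0 = 1
G8 = NOT G2 = NOT 1 = 0
G9 = G8 XNOR G6 = 0 XNOR 1 = 0
G13 = G5 XNOR G9 = 1 XNOR 0 = 0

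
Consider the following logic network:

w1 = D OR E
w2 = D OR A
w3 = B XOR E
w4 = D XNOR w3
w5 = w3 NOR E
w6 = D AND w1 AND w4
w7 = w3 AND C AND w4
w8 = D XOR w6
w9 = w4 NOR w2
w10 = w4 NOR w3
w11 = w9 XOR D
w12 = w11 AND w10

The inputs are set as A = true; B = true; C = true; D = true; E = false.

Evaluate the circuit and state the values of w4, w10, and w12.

w4 = true, w10 = false, w12 = false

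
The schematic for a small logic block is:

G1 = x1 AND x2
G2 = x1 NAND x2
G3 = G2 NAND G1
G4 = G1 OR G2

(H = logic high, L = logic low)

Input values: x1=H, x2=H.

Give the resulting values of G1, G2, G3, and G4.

G1 = x1 AND x2 = H AND H = H
G2 = x1 NAND x2 = H NAND H = L
G3 = G2 NAND G1 = L NAND H = H
G4 = G1 OR G2 = H OR L = H

G1 = H, G2 = L, G3 = H, G4 = H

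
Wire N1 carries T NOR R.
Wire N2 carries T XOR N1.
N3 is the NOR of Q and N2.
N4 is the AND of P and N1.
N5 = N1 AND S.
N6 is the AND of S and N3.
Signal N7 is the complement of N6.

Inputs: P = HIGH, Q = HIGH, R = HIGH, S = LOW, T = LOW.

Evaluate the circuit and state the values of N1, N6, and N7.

N1 = LOW; N6 = LOW; N7 = HIGH

N1 = T NOR R = LOW NOR HIGH = LOW
N2 = T XOR N1 = LOW XOR LOW = LOW
N3 = Q NOR N2 = HIGH NOR LOW = LOW
N6 = S AND N3 = LOW AND LOW = LOW
N7 = NOT N6 = NOT LOW = HIGH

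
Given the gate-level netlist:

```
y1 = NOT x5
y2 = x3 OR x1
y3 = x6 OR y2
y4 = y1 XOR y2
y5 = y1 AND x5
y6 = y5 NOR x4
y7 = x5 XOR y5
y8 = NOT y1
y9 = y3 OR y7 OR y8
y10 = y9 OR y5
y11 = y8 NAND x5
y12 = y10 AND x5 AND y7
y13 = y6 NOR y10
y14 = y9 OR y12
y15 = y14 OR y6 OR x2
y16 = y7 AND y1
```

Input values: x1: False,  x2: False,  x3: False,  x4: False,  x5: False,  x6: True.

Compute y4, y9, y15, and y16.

y1 = NOT x5 = NOT False = True
y2 = x3 OR x1 = False OR False = False
y3 = x6 OR y2 = True OR False = True
y4 = y1 XOR y2 = True XOR False = True
y5 = y1 AND x5 = True AND False = False
y6 = y5 NOR x4 = False NOR False = True
y7 = x5 XOR y5 = False XOR False = False
y8 = NOT y1 = NOT True = False
y9 = y3 OR y7 OR y8 = True OR False OR False = True
y10 = y9 OR y5 = True OR False = True
y12 = y10 AND x5 AND y7 = True AND False AND False = False
y14 = y9 OR y12 = True OR False = True
y15 = y14 OR y6 OR x2 = True OR True OR False = True
y16 = y7 AND y1 = False AND True = False

y4 = True, y9 = True, y15 = True, y16 = False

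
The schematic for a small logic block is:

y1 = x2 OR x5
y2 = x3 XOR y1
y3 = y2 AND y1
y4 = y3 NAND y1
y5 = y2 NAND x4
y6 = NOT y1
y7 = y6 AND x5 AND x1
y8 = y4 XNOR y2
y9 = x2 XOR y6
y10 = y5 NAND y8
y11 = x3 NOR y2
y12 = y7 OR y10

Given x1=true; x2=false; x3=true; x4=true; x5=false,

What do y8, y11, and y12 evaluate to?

y8 = true, y11 = false, y12 = true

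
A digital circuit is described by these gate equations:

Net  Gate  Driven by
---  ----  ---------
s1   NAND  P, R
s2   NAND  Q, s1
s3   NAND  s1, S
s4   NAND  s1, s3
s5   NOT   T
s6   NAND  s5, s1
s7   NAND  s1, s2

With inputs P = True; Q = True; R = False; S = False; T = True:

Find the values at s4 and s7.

s4 = False, s7 = True

s1 = P NAND R = True NAND False = True
s2 = Q NAND s1 = True NAND True = False
s3 = s1 NAND S = True NAND False = True
s4 = s1 NAND s3 = True NAND True = False
s7 = s1 NAND s2 = True NAND False = True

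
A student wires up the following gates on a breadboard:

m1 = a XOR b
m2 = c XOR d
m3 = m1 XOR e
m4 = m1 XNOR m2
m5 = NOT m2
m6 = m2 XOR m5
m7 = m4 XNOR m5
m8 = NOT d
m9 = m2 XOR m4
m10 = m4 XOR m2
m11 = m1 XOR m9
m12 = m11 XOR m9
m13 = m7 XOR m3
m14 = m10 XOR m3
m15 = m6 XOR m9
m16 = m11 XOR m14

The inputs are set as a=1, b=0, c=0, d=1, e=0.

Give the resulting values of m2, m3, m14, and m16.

m2 = 1; m3 = 1; m14 = 1; m16 = 0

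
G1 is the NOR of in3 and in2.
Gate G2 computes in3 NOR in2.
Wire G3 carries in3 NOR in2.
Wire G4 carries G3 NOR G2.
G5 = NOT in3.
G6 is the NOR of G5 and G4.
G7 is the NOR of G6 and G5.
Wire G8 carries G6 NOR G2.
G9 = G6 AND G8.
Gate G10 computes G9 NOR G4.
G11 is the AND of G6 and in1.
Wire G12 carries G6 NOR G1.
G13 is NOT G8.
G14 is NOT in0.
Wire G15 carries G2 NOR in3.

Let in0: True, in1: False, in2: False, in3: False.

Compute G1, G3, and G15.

G1 = in3 NOR in2 = False NOR False = True
G2 = in3 NOR in2 = False NOR False = True
G3 = in3 NOR in2 = False NOR False = True
G15 = G2 NOR in3 = True NOR False = False

G1 = True, G3 = True, G15 = False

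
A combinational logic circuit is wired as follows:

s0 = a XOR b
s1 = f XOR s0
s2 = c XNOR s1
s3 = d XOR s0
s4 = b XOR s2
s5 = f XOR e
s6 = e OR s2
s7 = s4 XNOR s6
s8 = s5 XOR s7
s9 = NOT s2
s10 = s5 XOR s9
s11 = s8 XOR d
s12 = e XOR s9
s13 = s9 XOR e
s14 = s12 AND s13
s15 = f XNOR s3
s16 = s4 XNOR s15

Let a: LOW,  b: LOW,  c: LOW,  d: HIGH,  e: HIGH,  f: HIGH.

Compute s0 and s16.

s0 = LOW; s16 = LOW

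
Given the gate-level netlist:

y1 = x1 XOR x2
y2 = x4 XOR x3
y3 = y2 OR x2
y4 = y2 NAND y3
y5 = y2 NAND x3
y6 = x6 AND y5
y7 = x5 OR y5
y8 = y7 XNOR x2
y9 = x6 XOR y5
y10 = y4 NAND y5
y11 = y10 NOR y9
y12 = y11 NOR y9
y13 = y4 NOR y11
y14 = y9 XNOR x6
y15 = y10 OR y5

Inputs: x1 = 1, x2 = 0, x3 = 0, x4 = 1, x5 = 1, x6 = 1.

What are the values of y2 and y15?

y2 = 1, y15 = 1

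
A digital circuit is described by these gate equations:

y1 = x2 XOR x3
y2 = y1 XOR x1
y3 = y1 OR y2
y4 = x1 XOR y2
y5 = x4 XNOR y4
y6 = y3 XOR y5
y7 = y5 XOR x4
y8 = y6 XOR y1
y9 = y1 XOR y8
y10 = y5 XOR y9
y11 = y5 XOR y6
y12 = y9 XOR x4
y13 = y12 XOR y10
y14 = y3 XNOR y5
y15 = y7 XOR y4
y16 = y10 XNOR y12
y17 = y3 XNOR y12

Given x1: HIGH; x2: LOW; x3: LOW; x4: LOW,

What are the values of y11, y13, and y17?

y11 = HIGH  y13 = HIGH  y17 = LOW

y1 = x2 XOR x3 = LOW XOR LOW = LOW
y2 = y1 XOR x1 = LOW XOR HIGH = HIGH
y3 = y1 OR y2 = LOW OR HIGH = HIGH
y4 = x1 XOR y2 = HIGH XOR HIGH = LOW
y5 = x4 XNOR y4 = LOW XNOR LOW = HIGH
y6 = y3 XOR y5 = HIGH XOR HIGH = LOW
y8 = y6 XOR y1 = LOW XOR LOW = LOW
y9 = y1 XOR y8 = LOW XOR LOW = LOW
y10 = y5 XOR y9 = HIGH XOR LOW = HIGH
y11 = y5 XOR y6 = HIGH XOR LOW = HIGH
y12 = y9 XOR x4 = LOW XOR LOW = LOW
y13 = y12 XOR y10 = LOW XOR HIGH = HIGH
y17 = y3 XNOR y12 = HIGH XNOR LOW = LOW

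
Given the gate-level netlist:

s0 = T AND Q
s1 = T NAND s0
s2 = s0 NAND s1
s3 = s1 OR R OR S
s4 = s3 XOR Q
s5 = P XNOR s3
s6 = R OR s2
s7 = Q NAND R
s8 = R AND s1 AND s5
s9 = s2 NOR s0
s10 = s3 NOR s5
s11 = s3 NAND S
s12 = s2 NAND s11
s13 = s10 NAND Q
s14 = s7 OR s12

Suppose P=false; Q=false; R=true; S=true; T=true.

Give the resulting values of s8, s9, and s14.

s0 = T AND Q = true AND false = false
s1 = T NAND s0 = true NAND false = true
s2 = s0 NAND s1 = false NAND true = true
s3 = s1 OR R OR S = true OR true OR true = true
s5 = P XNOR s3 = false XNOR true = false
s7 = Q NAND R = false NAND true = true
s8 = R AND s1 AND s5 = true AND true AND false = false
s9 = s2 NOR s0 = true NOR false = false
s11 = s3 NAND S = true NAND true = false
s12 = s2 NAND s11 = true NAND false = true
s14 = s7 OR s12 = true OR true = true

s8 = false, s9 = false, s14 = true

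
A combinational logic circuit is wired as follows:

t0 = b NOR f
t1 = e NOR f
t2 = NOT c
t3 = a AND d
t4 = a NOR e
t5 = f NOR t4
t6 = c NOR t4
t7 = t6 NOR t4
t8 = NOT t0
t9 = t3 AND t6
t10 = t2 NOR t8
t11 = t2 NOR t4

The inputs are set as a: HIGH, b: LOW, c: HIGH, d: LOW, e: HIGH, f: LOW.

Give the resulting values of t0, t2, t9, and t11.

t0 = b NOR f = LOW NOR LOW = HIGH
t2 = NOT c = NOT HIGH = LOW
t3 = a AND d = HIGH AND LOW = LOW
t4 = a NOR e = HIGH NOR HIGH = LOW
t6 = c NOR t4 = HIGH NOR LOW = LOW
t9 = t3 AND t6 = LOW AND LOW = LOW
t11 = t2 NOR t4 = LOW NOR LOW = HIGH

t0 = HIGH  t2 = LOW  t9 = LOW  t11 = HIGH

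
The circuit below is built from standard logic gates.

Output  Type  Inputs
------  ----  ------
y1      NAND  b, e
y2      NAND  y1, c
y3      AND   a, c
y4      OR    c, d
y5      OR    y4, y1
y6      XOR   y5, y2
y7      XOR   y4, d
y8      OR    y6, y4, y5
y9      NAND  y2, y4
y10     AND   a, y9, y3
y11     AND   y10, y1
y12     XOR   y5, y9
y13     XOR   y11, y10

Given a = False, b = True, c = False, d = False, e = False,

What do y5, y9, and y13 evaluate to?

y5 = True, y9 = True, y13 = False

y1 = b NAND e = True NAND False = True
y2 = y1 NAND c = True NAND False = True
y3 = a AND c = False AND False = False
y4 = c OR d = False OR False = False
y5 = y4 OR y1 = False OR True = True
y9 = y2 NAND y4 = True NAND False = True
y10 = a AND y9 AND y3 = False AND True AND False = False
y11 = y10 AND y1 = False AND True = False
y13 = y11 XOR y10 = False XOR False = False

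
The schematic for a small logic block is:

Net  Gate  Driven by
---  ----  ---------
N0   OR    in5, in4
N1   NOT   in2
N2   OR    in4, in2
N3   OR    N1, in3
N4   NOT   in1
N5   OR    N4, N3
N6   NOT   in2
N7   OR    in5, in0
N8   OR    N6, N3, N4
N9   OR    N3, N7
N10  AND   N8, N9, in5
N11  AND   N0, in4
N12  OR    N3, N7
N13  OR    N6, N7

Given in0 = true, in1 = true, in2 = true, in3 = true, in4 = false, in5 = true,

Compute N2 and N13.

N2 = true, N13 = true

N2 = in4 OR in2 = false OR true = true
N6 = NOT in2 = NOT true = false
N7 = in5 OR in0 = true OR true = true
N13 = N6 OR N7 = false OR true = true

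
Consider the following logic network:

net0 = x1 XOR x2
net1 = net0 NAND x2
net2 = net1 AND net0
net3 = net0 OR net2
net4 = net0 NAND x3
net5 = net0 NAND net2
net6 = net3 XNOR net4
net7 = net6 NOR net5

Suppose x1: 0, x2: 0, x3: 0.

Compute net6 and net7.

net0 = x1 XOR x2 = 0 XOR 0 = 0
net1 = net0 NAND x2 = 0 NAND 0 = 1
net2 = net1 AND net0 = 1 AND 0 = 0
net3 = net0 OR net2 = 0 OR 0 = 0
net4 = net0 NAND x3 = 0 NAND 0 = 1
net5 = net0 NAND net2 = 0 NAND 0 = 1
net6 = net3 XNOR net4 = 0 XNOR 1 = 0
net7 = net6 NOR net5 = 0 NOR 1 = 0

net6 = 0  net7 = 0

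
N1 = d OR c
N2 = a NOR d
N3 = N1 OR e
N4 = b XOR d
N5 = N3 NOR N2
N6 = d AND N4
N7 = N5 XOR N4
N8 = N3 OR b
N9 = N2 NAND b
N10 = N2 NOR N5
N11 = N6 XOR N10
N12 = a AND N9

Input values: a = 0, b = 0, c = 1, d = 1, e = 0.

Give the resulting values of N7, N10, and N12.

N1 = d OR c = 1 OR 1 = 1
N2 = a NOR d = 0 NOR 1 = 0
N3 = N1 OR e = 1 OR 0 = 1
N4 = b XOR d = 0 XOR 1 = 1
N5 = N3 NOR N2 = 1 NOR 0 = 0
N7 = N5 XOR N4 = 0 XOR 1 = 1
N9 = N2 NAND b = 0 NAND 0 = 1
N10 = N2 NOR N5 = 0 NOR 0 = 1
N12 = a AND N9 = 0 AND 1 = 0

N7 = 1, N10 = 1, N12 = 0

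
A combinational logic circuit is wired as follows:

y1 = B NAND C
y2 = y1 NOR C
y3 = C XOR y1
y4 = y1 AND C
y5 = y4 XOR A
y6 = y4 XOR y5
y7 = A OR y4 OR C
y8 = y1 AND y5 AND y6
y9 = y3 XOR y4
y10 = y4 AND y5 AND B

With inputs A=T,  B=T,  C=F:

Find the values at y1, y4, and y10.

y1 = T; y4 = F; y10 = F

y1 = B NAND C = T NAND F = T
y4 = y1 AND C = T AND F = F
y5 = y4 XOR A = F XOR T = T
y10 = y4 AND y5 AND B = F AND T AND T = F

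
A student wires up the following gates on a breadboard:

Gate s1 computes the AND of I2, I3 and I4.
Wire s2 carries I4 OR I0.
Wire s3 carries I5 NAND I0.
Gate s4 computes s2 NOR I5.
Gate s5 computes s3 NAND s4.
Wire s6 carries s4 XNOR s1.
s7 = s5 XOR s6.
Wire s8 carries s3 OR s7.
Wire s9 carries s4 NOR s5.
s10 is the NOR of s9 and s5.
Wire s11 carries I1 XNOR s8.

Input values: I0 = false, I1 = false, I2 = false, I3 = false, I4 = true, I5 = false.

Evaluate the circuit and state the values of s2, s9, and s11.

s2 = true, s9 = false, s11 = false

s1 = I2 AND I3 AND I4 = false AND false AND true = false
s2 = I4 OR I0 = true OR false = true
s3 = I5 NAND I0 = false NAND false = true
s4 = s2 NOR I5 = true NOR false = false
s5 = s3 NAND s4 = true NAND false = true
s6 = s4 XNOR s1 = false XNOR false = true
s7 = s5 XOR s6 = true XOR true = false
s8 = s3 OR s7 = true OR false = true
s9 = s4 NOR s5 = false NOR true = false
s11 = I1 XNOR s8 = false XNOR true = false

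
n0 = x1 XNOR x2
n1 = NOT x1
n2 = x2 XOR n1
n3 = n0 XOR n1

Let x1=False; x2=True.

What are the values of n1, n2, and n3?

n0 = x1 XNOR x2 = False XNOR True = False
n1 = NOT x1 = NOT False = True
n2 = x2 XOR n1 = True XOR True = False
n3 = n0 XOR n1 = False XOR True = True

n1 = True, n2 = False, n3 = True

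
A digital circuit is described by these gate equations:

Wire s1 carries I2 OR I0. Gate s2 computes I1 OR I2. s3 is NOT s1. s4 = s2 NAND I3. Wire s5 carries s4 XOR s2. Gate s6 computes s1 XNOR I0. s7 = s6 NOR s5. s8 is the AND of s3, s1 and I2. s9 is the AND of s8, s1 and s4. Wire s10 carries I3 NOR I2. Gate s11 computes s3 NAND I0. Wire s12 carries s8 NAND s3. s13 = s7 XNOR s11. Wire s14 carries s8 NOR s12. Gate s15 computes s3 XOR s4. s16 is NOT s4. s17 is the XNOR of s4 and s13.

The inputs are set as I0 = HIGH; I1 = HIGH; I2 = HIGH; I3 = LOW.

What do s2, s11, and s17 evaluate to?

s2 = HIGH, s11 = HIGH, s17 = LOW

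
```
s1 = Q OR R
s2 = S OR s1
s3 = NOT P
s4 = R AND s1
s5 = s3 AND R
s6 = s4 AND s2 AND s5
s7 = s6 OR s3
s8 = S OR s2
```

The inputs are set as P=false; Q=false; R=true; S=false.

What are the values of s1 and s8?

s1 = true, s8 = true

s1 = Q OR R = false OR true = true
s2 = S OR s1 = false OR true = true
s8 = S OR s2 = false OR true = true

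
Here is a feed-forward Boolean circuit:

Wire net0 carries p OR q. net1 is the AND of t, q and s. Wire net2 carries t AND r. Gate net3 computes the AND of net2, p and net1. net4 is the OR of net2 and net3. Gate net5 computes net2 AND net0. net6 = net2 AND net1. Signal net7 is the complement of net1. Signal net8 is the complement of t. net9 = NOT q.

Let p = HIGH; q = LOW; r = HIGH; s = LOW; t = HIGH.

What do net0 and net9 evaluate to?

net0 = HIGH, net9 = HIGH

net0 = p OR q = HIGH OR LOW = HIGH
net9 = NOT q = NOT LOW = HIGH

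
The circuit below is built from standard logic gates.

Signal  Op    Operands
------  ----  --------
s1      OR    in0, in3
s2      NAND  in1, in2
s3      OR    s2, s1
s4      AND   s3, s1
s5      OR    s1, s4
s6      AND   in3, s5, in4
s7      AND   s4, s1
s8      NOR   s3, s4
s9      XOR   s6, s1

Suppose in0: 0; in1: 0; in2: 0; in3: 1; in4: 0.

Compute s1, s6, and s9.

s1 = in0 OR in3 = 0 OR 1 = 1
s2 = in1 NAND in2 = 0 NAND 0 = 1
s3 = s2 OR s1 = 1 OR 1 = 1
s4 = s3 AND s1 = 1 AND 1 = 1
s5 = s1 OR s4 = 1 OR 1 = 1
s6 = in3 AND s5 AND in4 = 1 AND 1 AND 0 = 0
s9 = s6 XOR s1 = 0 XOR 1 = 1

s1 = 1, s6 = 0, s9 = 1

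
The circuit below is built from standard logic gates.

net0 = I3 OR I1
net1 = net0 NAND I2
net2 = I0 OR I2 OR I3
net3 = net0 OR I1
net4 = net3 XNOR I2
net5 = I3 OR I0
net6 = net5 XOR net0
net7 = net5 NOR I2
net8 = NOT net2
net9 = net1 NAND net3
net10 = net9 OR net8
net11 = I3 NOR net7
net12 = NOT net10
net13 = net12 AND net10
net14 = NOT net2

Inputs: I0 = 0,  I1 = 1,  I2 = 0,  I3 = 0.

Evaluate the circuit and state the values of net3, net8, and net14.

net3 = 1, net8 = 1, net14 = 1

net0 = I3 OR I1 = 0 OR 1 = 1
net2 = I0 OR I2 OR I3 = 0 OR 0 OR 0 = 0
net3 = net0 OR I1 = 1 OR 1 = 1
net8 = NOT net2 = NOT 0 = 1
net14 = NOT net2 = NOT 0 = 1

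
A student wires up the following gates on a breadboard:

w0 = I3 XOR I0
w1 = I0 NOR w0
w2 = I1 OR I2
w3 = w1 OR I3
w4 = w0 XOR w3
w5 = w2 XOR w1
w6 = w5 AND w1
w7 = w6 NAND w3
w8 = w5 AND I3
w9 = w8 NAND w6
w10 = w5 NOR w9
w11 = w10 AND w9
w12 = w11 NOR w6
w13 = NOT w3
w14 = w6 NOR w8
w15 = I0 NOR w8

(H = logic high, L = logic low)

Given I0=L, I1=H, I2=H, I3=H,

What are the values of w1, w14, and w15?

w1 = L; w14 = L; w15 = L

w0 = I3 XOR I0 = H XOR L = H
w1 = I0 NOR w0 = L NOR H = L
w2 = I1 OR I2 = H OR H = H
w5 = w2 XOR w1 = H XOR L = H
w6 = w5 AND w1 = H AND L = L
w8 = w5 AND I3 = H AND H = H
w14 = w6 NOR w8 = L NOR H = L
w15 = I0 NOR w8 = L NOR H = L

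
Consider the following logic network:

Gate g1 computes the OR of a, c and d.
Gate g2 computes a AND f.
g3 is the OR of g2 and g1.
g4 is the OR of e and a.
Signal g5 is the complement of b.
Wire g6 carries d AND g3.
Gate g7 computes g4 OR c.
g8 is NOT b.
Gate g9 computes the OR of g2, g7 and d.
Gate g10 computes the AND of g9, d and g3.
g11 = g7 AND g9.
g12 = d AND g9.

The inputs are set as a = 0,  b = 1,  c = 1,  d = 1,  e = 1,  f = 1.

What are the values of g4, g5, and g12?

g4 = 1, g5 = 0, g12 = 1

g2 = a AND f = 0 AND 1 = 0
g4 = e OR a = 1 OR 0 = 1
g5 = NOT b = NOT 1 = 0
g7 = g4 OR c = 1 OR 1 = 1
g9 = g2 OR g7 OR d = 0 OR 1 OR 1 = 1
g12 = d AND g9 = 1 AND 1 = 1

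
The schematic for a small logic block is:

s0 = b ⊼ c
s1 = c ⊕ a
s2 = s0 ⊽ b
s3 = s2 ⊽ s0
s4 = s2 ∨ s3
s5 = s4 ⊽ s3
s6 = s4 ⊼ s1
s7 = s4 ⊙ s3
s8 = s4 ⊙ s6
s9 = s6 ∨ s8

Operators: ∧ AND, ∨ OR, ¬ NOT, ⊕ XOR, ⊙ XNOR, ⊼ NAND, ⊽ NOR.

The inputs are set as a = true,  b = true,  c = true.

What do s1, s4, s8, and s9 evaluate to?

s1 = false, s4 = true, s8 = true, s9 = true

s0 = b NAND c = true NAND true = false
s1 = c XOR a = true XOR true = false
s2 = s0 NOR b = false NOR true = false
s3 = s2 NOR s0 = false NOR false = true
s4 = s2 OR s3 = false OR true = true
s6 = s4 NAND s1 = true NAND false = true
s8 = s4 XNOR s6 = true XNOR true = true
s9 = s6 OR s8 = true OR true = true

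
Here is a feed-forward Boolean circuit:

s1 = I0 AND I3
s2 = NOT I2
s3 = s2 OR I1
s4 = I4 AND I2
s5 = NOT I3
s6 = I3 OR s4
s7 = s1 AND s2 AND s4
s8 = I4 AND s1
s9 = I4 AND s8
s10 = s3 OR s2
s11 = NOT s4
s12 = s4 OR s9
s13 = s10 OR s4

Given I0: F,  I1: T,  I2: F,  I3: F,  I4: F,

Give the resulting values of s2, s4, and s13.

s2 = NOT I2 = NOT F = T
s3 = s2 OR I1 = T OR T = T
s4 = I4 AND I2 = F AND F = F
s10 = s3 OR s2 = T OR T = T
s13 = s10 OR s4 = T OR F = T

s2 = T, s4 = F, s13 = T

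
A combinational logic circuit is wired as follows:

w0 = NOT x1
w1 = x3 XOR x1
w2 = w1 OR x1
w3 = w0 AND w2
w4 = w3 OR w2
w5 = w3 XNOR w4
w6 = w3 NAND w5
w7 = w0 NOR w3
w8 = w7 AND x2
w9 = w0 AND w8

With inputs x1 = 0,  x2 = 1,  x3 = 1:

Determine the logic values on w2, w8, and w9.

w2 = 1, w8 = 0, w9 = 0

w0 = NOT x1 = NOT 0 = 1
w1 = x3 XOR x1 = 1 XOR 0 = 1
w2 = w1 OR x1 = 1 OR 0 = 1
w3 = w0 AND w2 = 1 AND 1 = 1
w7 = w0 NOR w3 = 1 NOR 1 = 0
w8 = w7 AND x2 = 0 AND 1 = 0
w9 = w0 AND w8 = 1 AND 0 = 0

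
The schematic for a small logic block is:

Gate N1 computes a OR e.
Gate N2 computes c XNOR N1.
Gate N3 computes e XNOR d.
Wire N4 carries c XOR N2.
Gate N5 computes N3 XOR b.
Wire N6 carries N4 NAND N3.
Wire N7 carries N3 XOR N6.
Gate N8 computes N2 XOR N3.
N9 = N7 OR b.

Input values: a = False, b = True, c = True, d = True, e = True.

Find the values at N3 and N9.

N3 = True  N9 = True

N1 = a OR e = False OR True = True
N2 = c XNOR N1 = True XNOR True = True
N3 = e XNOR d = True XNOR True = True
N4 = c XOR N2 = True XOR True = False
N6 = N4 NAND N3 = False NAND True = True
N7 = N3 XOR N6 = True XOR True = False
N9 = N7 OR b = False OR True = True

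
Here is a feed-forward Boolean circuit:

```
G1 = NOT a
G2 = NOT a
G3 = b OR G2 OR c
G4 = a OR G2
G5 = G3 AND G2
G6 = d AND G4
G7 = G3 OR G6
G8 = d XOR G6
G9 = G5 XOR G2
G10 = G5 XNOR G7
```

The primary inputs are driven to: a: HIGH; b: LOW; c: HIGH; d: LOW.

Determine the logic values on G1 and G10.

G1 = LOW, G10 = LOW

G1 = NOT a = NOT HIGH = LOW
G2 = NOT a = NOT HIGH = LOW
G3 = b OR G2 OR c = LOW OR LOW OR HIGH = HIGH
G4 = a OR G2 = HIGH OR LOW = HIGH
G5 = G3 AND G2 = HIGH AND LOW = LOW
G6 = d AND G4 = LOW AND HIGH = LOW
G7 = G3 OR G6 = HIGH OR LOW = HIGH
G10 = G5 XNOR G7 = LOW XNOR HIGH = LOW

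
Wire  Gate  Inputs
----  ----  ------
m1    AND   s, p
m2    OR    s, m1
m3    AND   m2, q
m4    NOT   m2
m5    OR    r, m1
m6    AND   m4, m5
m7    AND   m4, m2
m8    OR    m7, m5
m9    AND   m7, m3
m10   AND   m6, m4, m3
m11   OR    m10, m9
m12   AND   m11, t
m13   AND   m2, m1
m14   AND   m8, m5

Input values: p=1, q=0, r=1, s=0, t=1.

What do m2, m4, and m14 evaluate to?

m2 = 0; m4 = 1; m14 = 1

m1 = s AND p = 0 AND 1 = 0
m2 = s OR m1 = 0 OR 0 = 0
m4 = NOT m2 = NOT 0 = 1
m5 = r OR m1 = 1 OR 0 = 1
m7 = m4 AND m2 = 1 AND 0 = 0
m8 = m7 OR m5 = 0 OR 1 = 1
m14 = m8 AND m5 = 1 AND 1 = 1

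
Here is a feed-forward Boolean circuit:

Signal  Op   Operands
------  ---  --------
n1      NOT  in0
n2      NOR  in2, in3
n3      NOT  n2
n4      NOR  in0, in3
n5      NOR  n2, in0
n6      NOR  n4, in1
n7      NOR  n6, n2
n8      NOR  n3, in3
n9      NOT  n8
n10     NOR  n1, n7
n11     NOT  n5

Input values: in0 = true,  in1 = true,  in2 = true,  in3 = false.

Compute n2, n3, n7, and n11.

n2 = false; n3 = true; n7 = true; n11 = true

n2 = in2 NOR in3 = true NOR false = false
n3 = NOT n2 = NOT false = true
n4 = in0 NOR in3 = true NOR false = false
n5 = n2 NOR in0 = false NOR true = false
n6 = n4 NOR in1 = false NOR true = false
n7 = n6 NOR n2 = false NOR false = true
n11 = NOT n5 = NOT false = true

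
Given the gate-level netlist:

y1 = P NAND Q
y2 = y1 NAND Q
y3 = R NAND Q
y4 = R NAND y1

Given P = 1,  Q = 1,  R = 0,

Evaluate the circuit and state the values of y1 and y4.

y1 = 0, y4 = 1

y1 = P NAND Q = 1 NAND 1 = 0
y4 = R NAND y1 = 0 NAND 0 = 1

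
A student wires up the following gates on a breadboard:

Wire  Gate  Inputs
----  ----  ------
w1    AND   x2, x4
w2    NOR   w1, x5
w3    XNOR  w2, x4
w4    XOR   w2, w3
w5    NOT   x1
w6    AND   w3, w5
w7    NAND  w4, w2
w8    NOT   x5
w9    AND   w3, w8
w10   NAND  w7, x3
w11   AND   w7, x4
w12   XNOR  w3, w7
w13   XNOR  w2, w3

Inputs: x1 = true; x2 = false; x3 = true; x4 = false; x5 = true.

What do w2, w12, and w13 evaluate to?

w2 = false; w12 = true; w13 = false

w1 = x2 AND x4 = false AND false = false
w2 = w1 NOR x5 = false NOR true = false
w3 = w2 XNOR x4 = false XNOR false = true
w4 = w2 XOR w3 = false XOR true = true
w7 = w4 NAND w2 = true NAND false = true
w12 = w3 XNOR w7 = true XNOR true = true
w13 = w2 XNOR w3 = false XNOR true = false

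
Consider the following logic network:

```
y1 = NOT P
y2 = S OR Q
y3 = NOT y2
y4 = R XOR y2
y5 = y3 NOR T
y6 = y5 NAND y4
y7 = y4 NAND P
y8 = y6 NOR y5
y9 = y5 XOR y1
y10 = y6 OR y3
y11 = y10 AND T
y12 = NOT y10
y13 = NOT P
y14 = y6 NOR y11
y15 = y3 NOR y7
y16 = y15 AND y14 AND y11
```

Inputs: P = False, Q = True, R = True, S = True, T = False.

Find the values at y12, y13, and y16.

y12 = False, y13 = True, y16 = False

y2 = S OR Q = True OR True = True
y3 = NOT y2 = NOT True = False
y4 = R XOR y2 = True XOR True = False
y5 = y3 NOR T = False NOR False = True
y6 = y5 NAND y4 = True NAND False = True
y7 = y4 NAND P = False NAND False = True
y10 = y6 OR y3 = True OR False = True
y11 = y10 AND T = True AND False = False
y12 = NOT y10 = NOT True = False
y13 = NOT P = NOT False = True
y14 = y6 NOR y11 = True NOR False = False
y15 = y3 NOR y7 = False NOR True = False
y16 = y15 AND y14 AND y11 = False AND False AND False = False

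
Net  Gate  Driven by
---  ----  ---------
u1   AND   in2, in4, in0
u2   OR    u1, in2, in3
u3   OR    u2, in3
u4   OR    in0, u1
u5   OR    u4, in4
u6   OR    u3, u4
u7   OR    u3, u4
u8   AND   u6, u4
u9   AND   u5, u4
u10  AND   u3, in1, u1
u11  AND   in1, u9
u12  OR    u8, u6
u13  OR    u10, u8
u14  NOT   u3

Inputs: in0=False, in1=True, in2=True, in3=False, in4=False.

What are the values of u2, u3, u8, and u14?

u2 = True  u3 = True  u8 = False  u14 = False

u1 = in2 AND in4 AND in0 = True AND False AND False = False
u2 = u1 OR in2 OR in3 = False OR True OR False = True
u3 = u2 OR in3 = True OR False = True
u4 = in0 OR u1 = False OR False = False
u6 = u3 OR u4 = True OR False = True
u8 = u6 AND u4 = True AND False = False
u14 = NOT u3 = NOT True = False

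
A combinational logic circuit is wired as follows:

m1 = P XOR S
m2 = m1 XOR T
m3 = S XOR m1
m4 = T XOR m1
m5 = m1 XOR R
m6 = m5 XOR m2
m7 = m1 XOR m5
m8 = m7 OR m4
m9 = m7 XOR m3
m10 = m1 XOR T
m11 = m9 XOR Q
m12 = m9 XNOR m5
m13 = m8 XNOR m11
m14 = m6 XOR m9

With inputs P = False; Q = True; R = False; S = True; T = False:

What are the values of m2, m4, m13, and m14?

m1 = P XOR S = False XOR True = True
m2 = m1 XOR T = True XOR False = True
m3 = S XOR m1 = True XOR True = False
m4 = T XOR m1 = False XOR True = True
m5 = m1 XOR R = True XOR False = True
m6 = m5 XOR m2 = True XOR True = False
m7 = m1 XOR m5 = True XOR True = False
m8 = m7 OR m4 = False OR True = True
m9 = m7 XOR m3 = False XOR False = False
m11 = m9 XOR Q = False XOR True = True
m13 = m8 XNOR m11 = True XNOR True = True
m14 = m6 XOR m9 = False XOR False = False

m2 = True, m4 = True, m13 = True, m14 = False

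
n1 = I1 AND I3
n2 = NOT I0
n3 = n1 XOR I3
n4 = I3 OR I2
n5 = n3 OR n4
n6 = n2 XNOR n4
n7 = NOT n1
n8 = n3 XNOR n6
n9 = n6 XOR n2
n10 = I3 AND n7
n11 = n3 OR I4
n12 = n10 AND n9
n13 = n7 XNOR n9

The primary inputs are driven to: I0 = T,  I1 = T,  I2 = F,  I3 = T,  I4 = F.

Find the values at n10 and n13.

n1 = I1 AND I3 = T AND T = T
n2 = NOT I0 = NOT T = F
n4 = I3 OR I2 = T OR F = T
n6 = n2 XNOR n4 = F XNOR T = F
n7 = NOT n1 = NOT T = F
n9 = n6 XOR n2 = F XOR F = F
n10 = I3 AND n7 = T AND F = F
n13 = n7 XNOR n9 = F XNOR F = T

n10 = F, n13 = T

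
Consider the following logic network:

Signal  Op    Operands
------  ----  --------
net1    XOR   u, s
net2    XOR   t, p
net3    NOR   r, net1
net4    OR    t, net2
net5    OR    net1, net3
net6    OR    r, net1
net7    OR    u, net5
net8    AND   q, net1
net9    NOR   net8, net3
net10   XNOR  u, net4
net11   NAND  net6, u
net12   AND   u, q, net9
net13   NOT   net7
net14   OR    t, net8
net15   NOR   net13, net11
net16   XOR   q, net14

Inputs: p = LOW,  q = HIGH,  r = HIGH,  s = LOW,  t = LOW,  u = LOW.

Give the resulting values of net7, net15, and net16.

net1 = u XOR s = LOW XOR LOW = LOW
net3 = r NOR net1 = HIGH NOR LOW = LOW
net5 = net1 OR net3 = LOW OR LOW = LOW
net6 = r OR net1 = HIGH OR LOW = HIGH
net7 = u OR net5 = LOW OR LOW = LOW
net8 = q AND net1 = HIGH AND LOW = LOW
net11 = net6 NAND u = HIGH NAND LOW = HIGH
net13 = NOT net7 = NOT LOW = HIGH
net14 = t OR net8 = LOW OR LOW = LOW
net15 = net13 NOR net11 = HIGH NOR HIGH = LOW
net16 = q XOR net14 = HIGH XOR LOW = HIGH

net7 = LOW  net15 = LOW  net16 = HIGH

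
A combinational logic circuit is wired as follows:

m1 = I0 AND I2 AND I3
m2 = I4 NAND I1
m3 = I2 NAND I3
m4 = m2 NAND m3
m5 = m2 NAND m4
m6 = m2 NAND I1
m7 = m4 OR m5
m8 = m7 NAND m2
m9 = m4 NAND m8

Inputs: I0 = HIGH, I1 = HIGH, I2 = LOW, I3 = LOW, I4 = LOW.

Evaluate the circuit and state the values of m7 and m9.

m2 = I4 NAND I1 = LOW NAND HIGH = HIGH
m3 = I2 NAND I3 = LOW NAND LOW = HIGH
m4 = m2 NAND m3 = HIGH NAND HIGH = LOW
m5 = m2 NAND m4 = HIGH NAND LOW = HIGH
m7 = m4 OR m5 = LOW OR HIGH = HIGH
m8 = m7 NAND m2 = HIGH NAND HIGH = LOW
m9 = m4 NAND m8 = LOW NAND LOW = HIGH

m7 = HIGH, m9 = HIGH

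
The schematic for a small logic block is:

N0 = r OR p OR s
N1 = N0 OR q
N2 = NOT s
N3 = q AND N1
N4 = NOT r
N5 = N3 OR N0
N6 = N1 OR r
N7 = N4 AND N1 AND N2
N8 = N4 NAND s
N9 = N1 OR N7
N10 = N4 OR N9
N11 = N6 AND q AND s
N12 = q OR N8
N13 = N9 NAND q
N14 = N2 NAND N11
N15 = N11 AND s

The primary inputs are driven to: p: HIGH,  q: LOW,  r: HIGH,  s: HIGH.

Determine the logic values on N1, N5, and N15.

N1 = HIGH  N5 = HIGH  N15 = LOW

N0 = r OR p OR s = HIGH OR HIGH OR HIGH = HIGH
N1 = N0 OR q = HIGH OR LOW = HIGH
N3 = q AND N1 = LOW AND HIGH = LOW
N5 = N3 OR N0 = LOW OR HIGH = HIGH
N6 = N1 OR r = HIGH OR HIGH = HIGH
N11 = N6 AND q AND s = HIGH AND LOW AND HIGH = LOW
N15 = N11 AND s = LOW AND HIGH = LOW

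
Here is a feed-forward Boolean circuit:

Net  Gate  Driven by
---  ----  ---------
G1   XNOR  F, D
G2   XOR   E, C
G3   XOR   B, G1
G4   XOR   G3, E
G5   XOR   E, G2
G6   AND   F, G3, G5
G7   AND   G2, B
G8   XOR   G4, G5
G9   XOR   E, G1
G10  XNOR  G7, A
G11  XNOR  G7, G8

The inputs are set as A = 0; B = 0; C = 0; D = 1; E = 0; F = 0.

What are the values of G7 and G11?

G7 = 0, G11 = 1

G1 = F XNOR D = 0 XNOR 1 = 0
G2 = E XOR C = 0 XOR 0 = 0
G3 = B XOR G1 = 0 XOR 0 = 0
G4 = G3 XOR E = 0 XOR 0 = 0
G5 = E XOR G2 = 0 XOR 0 = 0
G7 = G2 AND B = 0 AND 0 = 0
G8 = G4 XOR G5 = 0 XOR 0 = 0
G11 = G7 XNOR G8 = 0 XNOR 0 = 1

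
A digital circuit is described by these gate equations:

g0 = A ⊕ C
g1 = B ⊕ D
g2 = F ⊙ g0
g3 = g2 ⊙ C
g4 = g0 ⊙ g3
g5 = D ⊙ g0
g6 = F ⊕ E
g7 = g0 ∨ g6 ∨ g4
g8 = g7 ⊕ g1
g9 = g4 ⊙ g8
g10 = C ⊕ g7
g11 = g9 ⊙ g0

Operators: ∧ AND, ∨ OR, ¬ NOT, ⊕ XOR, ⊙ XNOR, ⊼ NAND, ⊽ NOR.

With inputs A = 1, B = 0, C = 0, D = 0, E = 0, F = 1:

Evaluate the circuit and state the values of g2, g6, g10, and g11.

g2 = 1  g6 = 1  g10 = 1  g11 = 0

g0 = A XOR C = 1 XOR 0 = 1
g1 = B XOR D = 0 XOR 0 = 0
g2 = F XNOR g0 = 1 XNOR 1 = 1
g3 = g2 XNOR C = 1 XNOR 0 = 0
g4 = g0 XNOR g3 = 1 XNOR 0 = 0
g6 = F XOR E = 1 XOR 0 = 1
g7 = g0 OR g6 OR g4 = 1 OR 1 OR 0 = 1
g8 = g7 XOR g1 = 1 XOR 0 = 1
g9 = g4 XNOR g8 = 0 XNOR 1 = 0
g10 = C XOR g7 = 0 XOR 1 = 1
g11 = g9 XNOR g0 = 0 XNOR 1 = 0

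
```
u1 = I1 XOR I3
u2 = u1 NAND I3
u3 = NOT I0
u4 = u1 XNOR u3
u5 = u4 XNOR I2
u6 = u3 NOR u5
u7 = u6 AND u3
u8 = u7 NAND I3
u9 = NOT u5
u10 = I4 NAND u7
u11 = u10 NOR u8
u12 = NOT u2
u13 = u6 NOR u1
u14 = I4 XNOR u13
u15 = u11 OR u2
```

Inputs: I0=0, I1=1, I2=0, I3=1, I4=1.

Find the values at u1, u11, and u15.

u1 = 0, u11 = 0, u15 = 1

u1 = I1 XOR I3 = 1 XOR 1 = 0
u2 = u1 NAND I3 = 0 NAND 1 = 1
u3 = NOT I0 = NOT 0 = 1
u4 = u1 XNOR u3 = 0 XNOR 1 = 0
u5 = u4 XNOR I2 = 0 XNOR 0 = 1
u6 = u3 NOR u5 = 1 NOR 1 = 0
u7 = u6 AND u3 = 0 AND 1 = 0
u8 = u7 NAND I3 = 0 NAND 1 = 1
u10 = I4 NAND u7 = 1 NAND 0 = 1
u11 = u10 NOR u8 = 1 NOR 1 = 0
u15 = u11 OR u2 = 0 OR 1 = 1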